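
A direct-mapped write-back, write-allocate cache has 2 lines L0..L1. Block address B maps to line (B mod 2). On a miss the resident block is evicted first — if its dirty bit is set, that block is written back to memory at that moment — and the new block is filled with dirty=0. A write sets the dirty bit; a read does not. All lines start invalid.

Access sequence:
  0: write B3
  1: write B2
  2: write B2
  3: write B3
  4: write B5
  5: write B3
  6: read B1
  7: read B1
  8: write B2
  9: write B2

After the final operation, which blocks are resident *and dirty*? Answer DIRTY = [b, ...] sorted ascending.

DIRTY = [2]

0: W B3 → L1 miss [D]
1: W B2 → L0 miss [D]
2: W B2 → L0 hit [D]
3: W B3 → L1 hit [D]
4: W B5 → L1 miss wb→B3 [D]
5: W B3 → L1 miss wb→B5 [D]
6: R B1 → L1 miss wb→B3 [-]
7: R B1 → L1 hit [-]
8: W B2 → L0 hit [D]
9: W B2 → L0 hit [D]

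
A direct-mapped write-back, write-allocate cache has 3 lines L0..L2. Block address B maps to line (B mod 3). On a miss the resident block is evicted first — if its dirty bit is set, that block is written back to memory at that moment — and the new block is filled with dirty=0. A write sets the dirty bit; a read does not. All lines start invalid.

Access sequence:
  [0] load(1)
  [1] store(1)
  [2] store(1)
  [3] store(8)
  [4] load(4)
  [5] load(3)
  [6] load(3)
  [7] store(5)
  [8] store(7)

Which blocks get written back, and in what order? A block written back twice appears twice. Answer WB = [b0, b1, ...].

WB = [1, 8]

  0 | R B1 → L1 miss [-]
  1 | W B1 → L1 hit [D]
  2 | W B1 → L1 hit [D]
  3 | W B8 → L2 miss [D]
  4 | R B4 → L1 miss wb→B1 [-]
  5 | R B3 → L0 miss [-]
  6 | R B3 → L0 hit [-]
  7 | W B5 → L2 miss wb→B8 [D]
  8 | W B7 → L1 miss [D]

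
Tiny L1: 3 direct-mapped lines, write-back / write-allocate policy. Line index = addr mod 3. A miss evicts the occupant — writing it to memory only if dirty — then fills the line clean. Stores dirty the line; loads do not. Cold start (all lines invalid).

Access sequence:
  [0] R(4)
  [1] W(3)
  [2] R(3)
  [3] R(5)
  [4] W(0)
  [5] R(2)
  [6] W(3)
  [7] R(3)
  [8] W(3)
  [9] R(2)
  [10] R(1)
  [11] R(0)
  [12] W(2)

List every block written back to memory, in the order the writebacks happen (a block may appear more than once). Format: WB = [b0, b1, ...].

0: R B4 -> L1 miss  d=-]
1: W B3 -> L0 miss  d=D]
2: R B3 -> L0 hit  d=D]
3: R B5 -> L2 miss  d=-]
4: W B0 -> L0 miss wb->B3  d=D]
5: R B2 -> L2 miss  d=-]
6: W B3 -> L0 miss wb->B0  d=D]
7: R B3 -> L0 hit  d=D]
8: W B3 -> L0 hit  d=D]
9: R B2 -> L2 hit  d=-]
10: R B1 -> L1 miss  d=-]
11: R B0 -> L0 miss wb->B3  d=-]
12: W B2 -> L2 hit  d=D]

WB = [3, 0, 3]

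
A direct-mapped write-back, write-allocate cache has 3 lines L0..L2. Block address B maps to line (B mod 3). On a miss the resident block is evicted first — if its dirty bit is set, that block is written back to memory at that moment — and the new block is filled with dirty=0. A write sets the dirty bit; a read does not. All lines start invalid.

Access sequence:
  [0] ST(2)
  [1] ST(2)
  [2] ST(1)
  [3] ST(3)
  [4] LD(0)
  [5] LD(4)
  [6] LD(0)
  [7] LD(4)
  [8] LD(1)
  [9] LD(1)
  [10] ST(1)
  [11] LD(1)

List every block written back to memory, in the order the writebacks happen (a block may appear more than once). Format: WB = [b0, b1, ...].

WB = [3, 1]

  0 | W B2 → L2 miss [D]
  1 | W B2 → L2 hit [D]
  2 | W B1 → L1 miss [D]
  3 | W B3 → L0 miss [D]
  4 | R B0 → L0 miss wb→B3 [-]
  5 | R B4 → L1 miss wb→B1 [-]
  6 | R B0 → L0 hit [-]
  7 | R B4 → L1 hit [-]
  8 | R B1 → L1 miss [-]
  9 | R B1 → L1 hit [-]
  10 | W B1 → L1 hit [D]
  11 | R B1 → L1 hit [D]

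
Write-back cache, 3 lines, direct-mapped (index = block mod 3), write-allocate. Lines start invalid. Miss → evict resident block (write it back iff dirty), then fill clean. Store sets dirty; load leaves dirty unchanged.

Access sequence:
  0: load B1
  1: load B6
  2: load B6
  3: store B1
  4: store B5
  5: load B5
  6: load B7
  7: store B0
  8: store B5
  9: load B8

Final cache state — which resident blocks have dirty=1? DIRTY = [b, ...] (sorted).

DIRTY = [0]

0: R B1 → L1 miss [-]
1: R B6 → L0 miss [-]
2: R B6 → L0 hit [-]
3: W B1 → L1 hit [D]
4: W B5 → L2 miss [D]
5: R B5 → L2 hit [D]
6: R B7 → L1 miss wb→B1 [-]
7: W B0 → L0 miss [D]
8: W B5 → L2 hit [D]
9: R B8 → L2 miss wb→B5 [-]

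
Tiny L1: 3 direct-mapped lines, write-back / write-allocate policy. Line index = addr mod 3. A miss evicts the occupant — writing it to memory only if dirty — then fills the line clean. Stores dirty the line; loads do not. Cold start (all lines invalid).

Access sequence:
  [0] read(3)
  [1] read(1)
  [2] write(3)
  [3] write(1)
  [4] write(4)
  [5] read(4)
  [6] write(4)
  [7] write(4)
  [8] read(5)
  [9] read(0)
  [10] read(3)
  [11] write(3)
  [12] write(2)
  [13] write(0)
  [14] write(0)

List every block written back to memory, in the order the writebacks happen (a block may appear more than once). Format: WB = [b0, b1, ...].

WB = [1, 3, 3]

  0 | R B3 → L0 miss [-]
  1 | R B1 → L1 miss [-]
  2 | W B3 → L0 hit [D]
  3 | W B1 → L1 hit [D]
  4 | W B4 → L1 miss wb→B1 [D]
  5 | R B4 → L1 hit [D]
  6 | W B4 → L1 hit [D]
  7 | W B4 → L1 hit [D]
  8 | R B5 → L2 miss [-]
  9 | R B0 → L0 miss wb→B3 [-]
  10 | R B3 → L0 miss [-]
  11 | W B3 → L0 hit [D]
  12 | W B2 → L2 miss [D]
  13 | W B0 → L0 miss wb→B3 [D]
  14 | W B0 → L0 hit [D]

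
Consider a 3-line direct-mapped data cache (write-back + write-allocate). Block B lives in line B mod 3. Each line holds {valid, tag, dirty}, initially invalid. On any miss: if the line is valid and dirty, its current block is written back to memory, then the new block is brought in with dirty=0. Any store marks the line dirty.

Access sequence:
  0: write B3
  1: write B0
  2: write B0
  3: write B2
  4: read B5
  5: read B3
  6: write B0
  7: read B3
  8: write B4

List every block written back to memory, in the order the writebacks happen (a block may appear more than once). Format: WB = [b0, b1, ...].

0: W B3 → L0 miss [D]
1: W B0 → L0 miss wb→B3 [D]
2: W B0 → L0 hit [D]
3: W B2 → L2 miss [D]
4: R B5 → L2 miss wb→B2 [-]
5: R B3 → L0 miss wb→B0 [-]
6: W B0 → L0 miss [D]
7: R B3 → L0 miss wb→B0 [-]
8: W B4 → L1 miss [D]

WB = [3, 2, 0, 0]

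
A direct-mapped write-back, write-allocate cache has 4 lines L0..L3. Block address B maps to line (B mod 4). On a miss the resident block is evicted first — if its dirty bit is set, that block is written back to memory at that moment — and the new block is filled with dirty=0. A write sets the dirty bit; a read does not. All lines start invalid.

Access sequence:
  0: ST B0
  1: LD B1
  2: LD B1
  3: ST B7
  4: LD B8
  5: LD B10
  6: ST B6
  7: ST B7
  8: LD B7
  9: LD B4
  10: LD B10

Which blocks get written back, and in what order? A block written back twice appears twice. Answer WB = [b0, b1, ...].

WB = [0, 6]

0: W B0 → L0 miss [D]
1: R B1 → L1 miss [-]
2: R B1 → L1 hit [-]
3: W B7 → L3 miss [D]
4: R B8 → L0 miss wb→B0 [-]
5: R B10 → L2 miss [-]
6: W B6 → L2 miss [D]
7: W B7 → L3 hit [D]
8: R B7 → L3 hit [D]
9: R B4 → L0 miss [-]
10: R B10 → L2 miss wb→B6 [-]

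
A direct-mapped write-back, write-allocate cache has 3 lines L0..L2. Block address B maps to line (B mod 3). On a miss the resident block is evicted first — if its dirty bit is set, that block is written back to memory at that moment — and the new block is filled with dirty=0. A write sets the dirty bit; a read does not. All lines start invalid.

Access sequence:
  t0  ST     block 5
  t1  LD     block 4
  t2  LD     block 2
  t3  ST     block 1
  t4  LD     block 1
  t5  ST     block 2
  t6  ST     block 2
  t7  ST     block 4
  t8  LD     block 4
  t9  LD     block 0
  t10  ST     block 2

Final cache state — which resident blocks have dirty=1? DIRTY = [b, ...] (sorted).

0: W B5 → L2 miss [D]
1: R B4 → L1 miss [-]
2: R B2 → L2 miss wb→B5 [-]
3: W B1 → L1 miss [D]
4: R B1 → L1 hit [D]
5: W B2 → L2 hit [D]
6: W B2 → L2 hit [D]
7: W B4 → L1 miss wb→B1 [D]
8: R B4 → L1 hit [D]
9: R B0 → L0 miss [-]
10: W B2 → L2 hit [D]

DIRTY = [2, 4]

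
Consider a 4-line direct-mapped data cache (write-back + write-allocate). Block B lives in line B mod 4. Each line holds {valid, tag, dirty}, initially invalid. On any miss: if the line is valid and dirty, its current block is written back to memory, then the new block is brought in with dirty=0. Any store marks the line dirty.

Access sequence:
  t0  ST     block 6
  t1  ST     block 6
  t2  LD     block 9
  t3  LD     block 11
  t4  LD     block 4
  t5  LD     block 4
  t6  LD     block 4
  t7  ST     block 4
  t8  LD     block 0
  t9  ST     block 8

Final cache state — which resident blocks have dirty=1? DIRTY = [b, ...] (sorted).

0: W B6 → L2 miss [D]
1: W B6 → L2 hit [D]
2: R B9 → L1 miss [-]
3: R B11 → L3 miss [-]
4: R B4 → L0 miss [-]
5: R B4 → L0 hit [-]
6: R B4 → L0 hit [-]
7: W B4 → L0 hit [D]
8: R B0 → L0 miss wb→B4 [-]
9: W B8 → L0 miss [D]

DIRTY = [6, 8]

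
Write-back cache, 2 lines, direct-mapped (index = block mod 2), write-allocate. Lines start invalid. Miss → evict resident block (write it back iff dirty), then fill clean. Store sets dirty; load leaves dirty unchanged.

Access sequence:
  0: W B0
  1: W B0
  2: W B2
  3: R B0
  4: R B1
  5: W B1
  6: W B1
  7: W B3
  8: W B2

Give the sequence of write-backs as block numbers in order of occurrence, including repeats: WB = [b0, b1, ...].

0: W B0 → L0 miss [D]
1: W B0 → L0 hit [D]
2: W B2 → L0 miss wb→B0 [D]
3: R B0 → L0 miss wb→B2 [-]
4: R B1 → L1 miss [-]
5: W B1 → L1 hit [D]
6: W B1 → L1 hit [D]
7: W B3 → L1 miss wb→B1 [D]
8: W B2 → L0 miss [D]

WB = [0, 2, 1]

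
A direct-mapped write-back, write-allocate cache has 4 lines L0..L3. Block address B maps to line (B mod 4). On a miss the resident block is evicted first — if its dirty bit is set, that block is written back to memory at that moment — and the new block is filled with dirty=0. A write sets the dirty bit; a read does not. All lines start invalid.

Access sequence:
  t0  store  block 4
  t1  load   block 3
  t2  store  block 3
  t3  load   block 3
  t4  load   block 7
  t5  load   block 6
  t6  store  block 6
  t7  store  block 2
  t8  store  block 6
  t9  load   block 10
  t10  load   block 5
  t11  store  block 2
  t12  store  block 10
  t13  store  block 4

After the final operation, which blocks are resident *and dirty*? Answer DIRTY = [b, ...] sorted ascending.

DIRTY = [4, 10]

0: W B4 -> L0 miss  d=D]
1: R B3 -> L3 miss  d=-]
2: W B3 -> L3 hit  d=D]
3: R B3 -> L3 hit  d=D]
4: R B7 -> L3 miss wb->B3  d=-]
5: R B6 -> L2 miss  d=-]
6: W B6 -> L2 hit  d=D]
7: W B2 -> L2 miss wb->B6  d=D]
8: W B6 -> L2 miss wb->B2  d=D]
9: R B10 -> L2 miss wb->B6  d=-]
10: R B5 -> L1 miss  d=-]
11: W B2 -> L2 miss  d=D]
12: W B10 -> L2 miss wb->B2  d=D]
13: W B4 -> L0 hit  d=D]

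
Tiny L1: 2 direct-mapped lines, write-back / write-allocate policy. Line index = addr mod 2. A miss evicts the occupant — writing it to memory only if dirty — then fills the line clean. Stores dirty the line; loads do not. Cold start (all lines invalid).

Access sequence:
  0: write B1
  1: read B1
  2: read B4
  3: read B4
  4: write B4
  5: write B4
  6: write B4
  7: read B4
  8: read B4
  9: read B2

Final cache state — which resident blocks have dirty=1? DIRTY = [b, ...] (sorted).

0: W B1 -> L1 miss  d=D]
1: R B1 -> L1 hit  d=D]
2: R B4 -> L0 miss  d=-]
3: R B4 -> L0 hit  d=-]
4: W B4 -> L0 hit  d=D]
5: W B4 -> L0 hit  d=D]
6: W B4 -> L0 hit  d=D]
7: R B4 -> L0 hit  d=D]
8: R B4 -> L0 hit  d=D]
9: R B2 -> L0 miss wb->B4  d=-]

DIRTY = [1]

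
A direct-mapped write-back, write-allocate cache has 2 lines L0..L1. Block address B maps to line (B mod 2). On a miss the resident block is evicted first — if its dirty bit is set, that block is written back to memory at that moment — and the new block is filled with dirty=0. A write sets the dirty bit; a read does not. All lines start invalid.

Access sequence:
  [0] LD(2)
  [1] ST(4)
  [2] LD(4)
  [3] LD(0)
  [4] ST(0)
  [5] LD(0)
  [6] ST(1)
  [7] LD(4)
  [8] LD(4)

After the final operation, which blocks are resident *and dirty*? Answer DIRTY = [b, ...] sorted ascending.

0: R B2 → L0 miss [-]
1: W B4 → L0 miss [D]
2: R B4 → L0 hit [D]
3: R B0 → L0 miss wb→B4 [-]
4: W B0 → L0 hit [D]
5: R B0 → L0 hit [D]
6: W B1 → L1 miss [D]
7: R B4 → L0 miss wb→B0 [-]
8: R B4 → L0 hit [-]

DIRTY = [1]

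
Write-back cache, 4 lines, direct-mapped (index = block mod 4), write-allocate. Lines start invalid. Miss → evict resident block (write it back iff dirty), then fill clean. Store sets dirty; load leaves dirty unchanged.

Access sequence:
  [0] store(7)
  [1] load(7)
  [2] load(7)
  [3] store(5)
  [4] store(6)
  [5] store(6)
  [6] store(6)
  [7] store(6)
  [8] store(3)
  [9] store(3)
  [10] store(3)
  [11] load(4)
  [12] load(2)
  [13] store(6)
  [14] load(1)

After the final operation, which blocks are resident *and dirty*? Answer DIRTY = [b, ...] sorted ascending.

DIRTY = [3, 6]

0: W B7 → L3 miss [D]
1: R B7 → L3 hit [D]
2: R B7 → L3 hit [D]
3: W B5 → L1 miss [D]
4: W B6 → L2 miss [D]
5: W B6 → L2 hit [D]
6: W B6 → L2 hit [D]
7: W B6 → L2 hit [D]
8: W B3 → L3 miss wb→B7 [D]
9: W B3 → L3 hit [D]
10: W B3 → L3 hit [D]
11: R B4 → L0 miss [-]
12: R B2 → L2 miss wb→B6 [-]
13: W B6 → L2 miss [D]
14: R B1 → L1 miss wb→B5 [-]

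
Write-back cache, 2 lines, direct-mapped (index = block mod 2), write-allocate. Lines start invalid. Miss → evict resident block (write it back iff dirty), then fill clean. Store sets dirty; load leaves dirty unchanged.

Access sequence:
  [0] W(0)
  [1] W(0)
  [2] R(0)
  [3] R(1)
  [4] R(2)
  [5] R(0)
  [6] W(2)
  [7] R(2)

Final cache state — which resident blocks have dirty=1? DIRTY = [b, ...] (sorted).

DIRTY = [2]

0: W B0 -> L0 miss  d=D]
1: W B0 -> L0 hit  d=D]
2: R B0 -> L0 hit  d=D]
3: R B1 -> L1 miss  d=-]
4: R B2 -> L0 miss wb->B0  d=-]
5: R B0 -> L0 miss  d=-]
6: W B2 -> L0 miss  d=D]
7: R B2 -> L0 hit  d=D]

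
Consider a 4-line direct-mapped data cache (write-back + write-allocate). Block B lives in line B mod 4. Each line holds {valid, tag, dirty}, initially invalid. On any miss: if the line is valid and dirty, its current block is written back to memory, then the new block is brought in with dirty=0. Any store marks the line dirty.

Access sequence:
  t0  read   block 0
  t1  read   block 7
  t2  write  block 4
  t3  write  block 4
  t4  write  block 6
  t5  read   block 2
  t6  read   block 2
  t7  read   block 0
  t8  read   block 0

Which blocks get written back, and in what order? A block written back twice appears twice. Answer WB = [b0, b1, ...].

WB = [6, 4]

  0 | R B0 → L0 miss [-]
  1 | R B7 → L3 miss [-]
  2 | W B4 → L0 miss [D]
  3 | W B4 → L0 hit [D]
  4 | W B6 → L2 miss [D]
  5 | R B2 → L2 miss wb→B6 [-]
  6 | R B2 → L2 hit [-]
  7 | R B0 → L0 miss wb→B4 [-]
  8 | R B0 → L0 hit [-]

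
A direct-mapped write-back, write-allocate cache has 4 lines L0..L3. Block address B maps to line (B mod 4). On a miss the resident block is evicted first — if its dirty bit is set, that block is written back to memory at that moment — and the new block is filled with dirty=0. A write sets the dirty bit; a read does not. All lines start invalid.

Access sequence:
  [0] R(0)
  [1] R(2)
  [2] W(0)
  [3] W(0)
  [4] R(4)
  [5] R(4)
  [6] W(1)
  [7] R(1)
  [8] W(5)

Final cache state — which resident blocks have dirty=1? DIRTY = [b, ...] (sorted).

DIRTY = [5]

0: R B0 → L0 miss [-]
1: R B2 → L2 miss [-]
2: W B0 → L0 hit [D]
3: W B0 → L0 hit [D]
4: R B4 → L0 miss wb→B0 [-]
5: R B4 → L0 hit [-]
6: W B1 → L1 miss [D]
7: R B1 → L1 hit [D]
8: W B5 → L1 miss wb→B1 [D]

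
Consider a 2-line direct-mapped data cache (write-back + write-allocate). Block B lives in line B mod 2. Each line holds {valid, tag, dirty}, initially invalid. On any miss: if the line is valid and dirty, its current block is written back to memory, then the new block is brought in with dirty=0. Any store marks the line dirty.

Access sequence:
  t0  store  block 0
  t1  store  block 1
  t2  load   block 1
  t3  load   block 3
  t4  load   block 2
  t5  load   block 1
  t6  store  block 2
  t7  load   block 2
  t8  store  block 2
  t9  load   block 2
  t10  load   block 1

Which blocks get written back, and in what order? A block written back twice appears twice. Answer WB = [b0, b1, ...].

0: W B0 → L0 miss [D]
1: W B1 → L1 miss [D]
2: R B1 → L1 hit [D]
3: R B3 → L1 miss wb→B1 [-]
4: R B2 → L0 miss wb→B0 [-]
5: R B1 → L1 miss [-]
6: W B2 → L0 hit [D]
7: R B2 → L0 hit [D]
8: W B2 → L0 hit [D]
9: R B2 → L0 hit [D]
10: R B1 → L1 hit [-]

WB = [1, 0]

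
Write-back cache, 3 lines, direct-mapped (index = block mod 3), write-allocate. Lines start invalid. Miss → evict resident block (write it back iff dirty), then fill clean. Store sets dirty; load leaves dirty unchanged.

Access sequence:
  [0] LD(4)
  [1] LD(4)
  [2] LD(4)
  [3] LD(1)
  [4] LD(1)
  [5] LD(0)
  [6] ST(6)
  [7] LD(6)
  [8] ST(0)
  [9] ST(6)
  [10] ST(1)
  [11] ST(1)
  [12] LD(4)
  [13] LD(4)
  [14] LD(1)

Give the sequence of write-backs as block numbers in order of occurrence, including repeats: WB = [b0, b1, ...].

  0 | R B4 → L1 miss [-]
  1 | R B4 → L1 hit [-]
  2 | R B4 → L1 hit [-]
  3 | R B1 → L1 miss [-]
  4 | R B1 → L1 hit [-]
  5 | R B0 → L0 miss [-]
  6 | W B6 → L0 miss [D]
  7 | R B6 → L0 hit [D]
  8 | W B0 → L0 miss wb→B6 [D]
  9 | W B6 → L0 miss wb→B0 [D]
  10 | W B1 → L1 hit [D]
  11 | W B1 → L1 hit [D]
  12 | R B4 → L1 miss wb→B1 [-]
  13 | R B4 → L1 hit [-]
  14 | R B1 → L1 miss [-]

WB = [6, 0, 1]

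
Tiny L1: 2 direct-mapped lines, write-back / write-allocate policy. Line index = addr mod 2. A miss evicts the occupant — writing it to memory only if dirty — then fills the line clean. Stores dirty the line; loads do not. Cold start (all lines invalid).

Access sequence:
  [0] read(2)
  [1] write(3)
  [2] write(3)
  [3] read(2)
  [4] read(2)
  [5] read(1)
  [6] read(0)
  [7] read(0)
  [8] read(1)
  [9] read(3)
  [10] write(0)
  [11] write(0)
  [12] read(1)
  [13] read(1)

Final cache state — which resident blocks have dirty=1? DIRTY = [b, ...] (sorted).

0: R B2 → L0 miss [-]
1: W B3 → L1 miss [D]
2: W B3 → L1 hit [D]
3: R B2 → L0 hit [-]
4: R B2 → L0 hit [-]
5: R B1 → L1 miss wb→B3 [-]
6: R B0 → L0 miss [-]
7: R B0 → L0 hit [-]
8: R B1 → L1 hit [-]
9: R B3 → L1 miss [-]
10: W B0 → L0 hit [D]
11: W B0 → L0 hit [D]
12: R B1 → L1 miss [-]
13: R B1 → L1 hit [-]

DIRTY = [0]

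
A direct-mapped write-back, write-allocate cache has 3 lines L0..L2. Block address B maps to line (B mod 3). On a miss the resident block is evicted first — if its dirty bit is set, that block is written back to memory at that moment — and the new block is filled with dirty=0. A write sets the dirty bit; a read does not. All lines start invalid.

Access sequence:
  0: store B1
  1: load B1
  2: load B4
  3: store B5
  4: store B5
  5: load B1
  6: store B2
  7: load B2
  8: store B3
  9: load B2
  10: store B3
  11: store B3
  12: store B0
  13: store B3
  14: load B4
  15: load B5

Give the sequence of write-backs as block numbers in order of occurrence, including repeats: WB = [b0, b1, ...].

WB = [1, 5, 3, 0, 2]

0: W B1 -> L1 miss  d=D]
1: R B1 -> L1 hit  d=D]
2: R B4 -> L1 miss wb->B1  d=-]
3: W B5 -> L2 miss  d=D]
4: W B5 -> L2 hit  d=D]
5: R B1 -> L1 miss  d=-]
6: W B2 -> L2 miss wb->B5  d=D]
7: R B2 -> L2 hit  d=D]
8: W B3 -> L0 miss  d=D]
9: R B2 -> L2 hit  d=D]
10: W B3 -> L0 hit  d=D]
11: W B3 -> L0 hit  d=D]
12: W B0 -> L0 miss wb->B3  d=D]
13: W B3 -> L0 miss wb->B0  d=D]
14: R B4 -> L1 miss  d=-]
15: R B5 -> L2 miss wb->B2  d=-]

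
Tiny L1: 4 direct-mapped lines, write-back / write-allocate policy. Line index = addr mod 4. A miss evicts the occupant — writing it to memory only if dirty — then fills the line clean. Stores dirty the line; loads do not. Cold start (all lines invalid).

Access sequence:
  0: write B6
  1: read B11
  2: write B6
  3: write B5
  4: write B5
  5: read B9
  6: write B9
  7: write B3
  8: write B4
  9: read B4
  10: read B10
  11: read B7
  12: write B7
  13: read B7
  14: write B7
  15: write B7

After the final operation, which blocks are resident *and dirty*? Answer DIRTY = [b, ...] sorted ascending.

DIRTY = [4, 7, 9]

0: W B6 -> L2 miss  d=D]
1: R B11 -> L3 miss  d=-]
2: W B6 -> L2 hit  d=D]
3: W B5 -> L1 miss  d=D]
4: W B5 -> L1 hit  d=D]
5: R B9 -> L1 miss wb->B5  d=-]
6: W B9 -> L1 hit  d=D]
7: W B3 -> L3 miss  d=D]
8: W B4 -> L0 miss  d=D]
9: R B4 -> L0 hit  d=D]
10: R B10 -> L2 miss wb->B6  d=-]
11: R B7 -> L3 miss wb->B3  d=-]
12: W B7 -> L3 hit  d=D]
13: R B7 -> L3 hit  d=D]
14: W B7 -> L3 hit  d=D]
15: W B7 -> L3 hit  d=D]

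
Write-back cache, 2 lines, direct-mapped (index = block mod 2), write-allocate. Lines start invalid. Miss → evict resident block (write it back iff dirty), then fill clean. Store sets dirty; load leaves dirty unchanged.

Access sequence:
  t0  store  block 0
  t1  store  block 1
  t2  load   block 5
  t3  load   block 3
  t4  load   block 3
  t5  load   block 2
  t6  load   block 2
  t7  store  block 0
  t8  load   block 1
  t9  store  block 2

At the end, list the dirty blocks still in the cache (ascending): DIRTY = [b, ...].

0: W B0 → L0 miss [D]
1: W B1 → L1 miss [D]
2: R B5 → L1 miss wb→B1 [-]
3: R B3 → L1 miss [-]
4: R B3 → L1 hit [-]
5: R B2 → L0 miss wb→B0 [-]
6: R B2 → L0 hit [-]
7: W B0 → L0 miss [D]
8: R B1 → L1 miss [-]
9: W B2 → L0 miss wb→B0 [D]

DIRTY = [2]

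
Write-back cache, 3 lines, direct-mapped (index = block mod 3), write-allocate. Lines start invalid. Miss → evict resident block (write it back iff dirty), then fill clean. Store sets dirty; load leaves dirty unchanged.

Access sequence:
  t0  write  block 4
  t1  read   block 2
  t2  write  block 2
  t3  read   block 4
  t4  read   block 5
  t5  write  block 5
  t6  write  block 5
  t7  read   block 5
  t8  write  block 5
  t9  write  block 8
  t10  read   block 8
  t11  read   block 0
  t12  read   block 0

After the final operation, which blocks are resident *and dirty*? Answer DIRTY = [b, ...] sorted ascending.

DIRTY = [4, 8]

  0 | W B4 → L1 miss [D]
  1 | R B2 → L2 miss [-]
  2 | W B2 → L2 hit [D]
  3 | R B4 → L1 hit [D]
  4 | R B5 → L2 miss wb→B2 [-]
  5 | W B5 → L2 hit [D]
  6 | W B5 → L2 hit [D]
  7 | R B5 → L2 hit [D]
  8 | W B5 → L2 hit [D]
  9 | W B8 → L2 miss wb→B5 [D]
  10 | R B8 → L2 hit [D]
  11 | R B0 → L0 miss [-]
  12 | R B0 → L0 hit [-]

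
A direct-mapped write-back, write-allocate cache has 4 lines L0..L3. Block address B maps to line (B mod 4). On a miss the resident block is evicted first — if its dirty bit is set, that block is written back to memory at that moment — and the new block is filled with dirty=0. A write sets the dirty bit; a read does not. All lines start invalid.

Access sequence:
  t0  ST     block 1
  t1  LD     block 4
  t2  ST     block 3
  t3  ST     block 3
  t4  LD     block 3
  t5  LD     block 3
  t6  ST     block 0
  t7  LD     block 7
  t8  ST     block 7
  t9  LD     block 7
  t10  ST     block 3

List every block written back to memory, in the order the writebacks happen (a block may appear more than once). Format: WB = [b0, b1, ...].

0: W B1 -> L1 miss  d=D]
1: R B4 -> L0 miss  d=-]
2: W B3 -> L3 miss  d=D]
3: W B3 -> L3 hit  d=D]
4: R B3 -> L3 hit  d=D]
5: R B3 -> L3 hit  d=D]
6: W B0 -> L0 miss  d=D]
7: R B7 -> L3 miss wb->B3  d=-]
8: W B7 -> L3 hit  d=D]
9: R B7 -> L3 hit  d=D]
10: W B3 -> L3 miss wb->B7  d=D]

WB = [3, 7]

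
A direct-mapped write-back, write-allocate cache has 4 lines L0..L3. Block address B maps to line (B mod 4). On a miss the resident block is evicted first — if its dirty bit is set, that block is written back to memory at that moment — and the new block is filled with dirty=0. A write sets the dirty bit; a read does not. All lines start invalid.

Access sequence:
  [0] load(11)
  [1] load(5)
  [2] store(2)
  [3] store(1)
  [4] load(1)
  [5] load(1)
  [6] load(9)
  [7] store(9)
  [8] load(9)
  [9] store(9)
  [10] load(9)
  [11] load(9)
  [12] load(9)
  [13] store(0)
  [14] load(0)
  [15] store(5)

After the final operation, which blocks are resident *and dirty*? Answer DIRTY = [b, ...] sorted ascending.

  0 | R B11 → L3 miss [-]
  1 | R B5 → L1 miss [-]
  2 | W B2 → L2 miss [D]
  3 | W B1 → L1 miss [D]
  4 | R B1 → L1 hit [D]
  5 | R B1 → L1 hit [D]
  6 | R B9 → L1 miss wb→B1 [-]
  7 | W B9 → L1 hit [D]
  8 | R B9 → L1 hit [D]
  9 | W B9 → L1 hit [D]
  10 | R B9 → L1 hit [D]
  11 | R B9 → L1 hit [D]
  12 | R B9 → L1 hit [D]
  13 | W B0 → L0 miss [D]
  14 | R B0 → L0 hit [D]
  15 | W B5 → L1 miss wb→B9 [D]

DIRTY = [0, 2, 5]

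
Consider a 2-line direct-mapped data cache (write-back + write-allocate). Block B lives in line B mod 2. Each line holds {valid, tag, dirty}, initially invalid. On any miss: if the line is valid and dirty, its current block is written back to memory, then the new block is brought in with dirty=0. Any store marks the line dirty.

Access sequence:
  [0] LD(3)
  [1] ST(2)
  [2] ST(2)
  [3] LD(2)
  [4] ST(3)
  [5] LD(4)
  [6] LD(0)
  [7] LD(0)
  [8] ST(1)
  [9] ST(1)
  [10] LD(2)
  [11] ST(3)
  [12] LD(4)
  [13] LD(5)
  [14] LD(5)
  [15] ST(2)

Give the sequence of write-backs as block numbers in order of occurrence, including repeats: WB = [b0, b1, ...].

0: R B3 → L1 miss [-]
1: W B2 → L0 miss [D]
2: W B2 → L0 hit [D]
3: R B2 → L0 hit [D]
4: W B3 → L1 hit [D]
5: R B4 → L0 miss wb→B2 [-]
6: R B0 → L0 miss [-]
7: R B0 → L0 hit [-]
8: W B1 → L1 miss wb→B3 [D]
9: W B1 → L1 hit [D]
10: R B2 → L0 miss [-]
11: W B3 → L1 miss wb→B1 [D]
12: R B4 → L0 miss [-]
13: R B5 → L1 miss wb→B3 [-]
14: R B5 → L1 hit [-]
15: W B2 → L0 miss [D]

WB = [2, 3, 1, 3]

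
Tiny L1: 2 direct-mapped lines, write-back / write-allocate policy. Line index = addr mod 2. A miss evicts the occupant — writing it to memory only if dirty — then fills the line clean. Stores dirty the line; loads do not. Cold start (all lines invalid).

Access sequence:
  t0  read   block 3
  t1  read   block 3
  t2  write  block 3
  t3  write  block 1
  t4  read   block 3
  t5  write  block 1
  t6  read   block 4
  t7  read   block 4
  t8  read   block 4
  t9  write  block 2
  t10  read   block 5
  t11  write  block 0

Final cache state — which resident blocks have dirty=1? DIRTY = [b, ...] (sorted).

  0 | R B3 → L1 miss [-]
  1 | R B3 → L1 hit [-]
  2 | W B3 → L1 hit [D]
  3 | W B1 → L1 miss wb→B3 [D]
  4 | R B3 → L1 miss wb→B1 [-]
  5 | W B1 → L1 miss [D]
  6 | R B4 → L0 miss [-]
  7 | R B4 → L0 hit [-]
  8 | R B4 → L0 hit [-]
  9 | W B2 → L0 miss [D]
  10 | R B5 → L1 miss wb→B1 [-]
  11 | W B0 → L0 miss wb→B2 [D]

DIRTY = [0]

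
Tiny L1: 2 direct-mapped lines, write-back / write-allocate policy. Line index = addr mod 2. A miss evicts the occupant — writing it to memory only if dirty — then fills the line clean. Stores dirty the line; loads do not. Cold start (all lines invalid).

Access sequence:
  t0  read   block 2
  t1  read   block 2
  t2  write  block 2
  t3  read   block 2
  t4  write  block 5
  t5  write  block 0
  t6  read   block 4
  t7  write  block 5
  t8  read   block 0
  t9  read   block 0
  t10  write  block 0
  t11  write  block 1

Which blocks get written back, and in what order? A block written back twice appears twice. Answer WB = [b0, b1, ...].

0: R B2 → L0 miss [-]
1: R B2 → L0 hit [-]
2: W B2 → L0 hit [D]
3: R B2 → L0 hit [D]
4: W B5 → L1 miss [D]
5: W B0 → L0 miss wb→B2 [D]
6: R B4 → L0 miss wb→B0 [-]
7: W B5 → L1 hit [D]
8: R B0 → L0 miss [-]
9: R B0 → L0 hit [-]
10: W B0 → L0 hit [D]
11: W B1 → L1 miss wb→B5 [D]

WB = [2, 0, 5]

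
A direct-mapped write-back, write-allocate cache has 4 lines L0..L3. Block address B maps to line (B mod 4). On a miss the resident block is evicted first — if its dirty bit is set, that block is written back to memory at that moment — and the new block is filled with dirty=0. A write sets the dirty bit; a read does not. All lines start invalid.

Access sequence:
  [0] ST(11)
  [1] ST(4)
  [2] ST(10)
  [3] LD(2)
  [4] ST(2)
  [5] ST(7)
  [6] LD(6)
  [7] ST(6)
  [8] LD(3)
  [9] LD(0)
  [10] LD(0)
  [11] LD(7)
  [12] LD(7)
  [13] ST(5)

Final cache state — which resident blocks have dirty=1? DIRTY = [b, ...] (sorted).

0: W B11 → L3 miss [D]
1: W B4 → L0 miss [D]
2: W B10 → L2 miss [D]
3: R B2 → L2 miss wb→B10 [-]
4: W B2 → L2 hit [D]
5: W B7 → L3 miss wb→B11 [D]
6: R B6 → L2 miss wb→B2 [-]
7: W B6 → L2 hit [D]
8: R B3 → L3 miss wb→B7 [-]
9: R B0 → L0 miss wb→B4 [-]
10: R B0 → L0 hit [-]
11: R B7 → L3 miss [-]
12: R B7 → L3 hit [-]
13: W B5 → L1 miss [D]

DIRTY = [5, 6]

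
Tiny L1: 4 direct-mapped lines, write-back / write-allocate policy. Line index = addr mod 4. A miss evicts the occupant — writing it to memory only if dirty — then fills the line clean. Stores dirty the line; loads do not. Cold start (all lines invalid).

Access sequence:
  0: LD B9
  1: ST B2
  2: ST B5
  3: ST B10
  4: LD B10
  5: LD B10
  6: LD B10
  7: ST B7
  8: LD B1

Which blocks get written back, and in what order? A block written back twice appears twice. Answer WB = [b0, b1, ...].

WB = [2, 5]

0: R B9 -> L1 miss  d=-]
1: W B2 -> L2 miss  d=D]
2: W B5 -> L1 miss  d=D]
3: W B10 -> L2 miss wb->B2  d=D]
4: R B10 -> L2 hit  d=D]
5: R B10 -> L2 hit  d=D]
6: R B10 -> L2 hit  d=D]
7: W B7 -> L3 miss  d=D]
8: R B1 -> L1 miss wb->B5  d=-]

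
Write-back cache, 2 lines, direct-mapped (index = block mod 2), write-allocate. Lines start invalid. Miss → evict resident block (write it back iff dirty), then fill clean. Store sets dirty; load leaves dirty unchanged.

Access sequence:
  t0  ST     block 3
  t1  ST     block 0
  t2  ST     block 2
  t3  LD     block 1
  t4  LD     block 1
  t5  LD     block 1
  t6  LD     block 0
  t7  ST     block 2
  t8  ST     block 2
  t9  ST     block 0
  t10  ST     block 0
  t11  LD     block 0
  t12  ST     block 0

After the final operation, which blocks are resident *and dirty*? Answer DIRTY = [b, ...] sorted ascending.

DIRTY = [0]

0: W B3 → L1 miss [D]
1: W B0 → L0 miss [D]
2: W B2 → L0 miss wb→B0 [D]
3: R B1 → L1 miss wb→B3 [-]
4: R B1 → L1 hit [-]
5: R B1 → L1 hit [-]
6: R B0 → L0 miss wb→B2 [-]
7: W B2 → L0 miss [D]
8: W B2 → L0 hit [D]
9: W B0 → L0 miss wb→B2 [D]
10: W B0 → L0 hit [D]
11: R B0 → L0 hit [D]
12: W B0 → L0 hit [D]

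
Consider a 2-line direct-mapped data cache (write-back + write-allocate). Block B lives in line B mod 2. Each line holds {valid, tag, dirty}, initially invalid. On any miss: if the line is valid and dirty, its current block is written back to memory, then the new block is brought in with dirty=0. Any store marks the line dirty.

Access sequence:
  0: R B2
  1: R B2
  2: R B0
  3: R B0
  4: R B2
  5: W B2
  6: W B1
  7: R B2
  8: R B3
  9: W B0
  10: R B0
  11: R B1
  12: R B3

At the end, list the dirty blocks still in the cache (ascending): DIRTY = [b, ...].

DIRTY = [0]

0: R B2 -> L0 miss  d=-]
1: R B2 -> L0 hit  d=-]
2: R B0 -> L0 miss  d=-]
3: R B0 -> L0 hit  d=-]
4: R B2 -> L0 miss  d=-]
5: W B2 -> L0 hit  d=D]
6: W B1 -> L1 miss  d=D]
7: R B2 -> L0 hit  d=D]
8: R B3 -> L1 miss wb->B1  d=-]
9: W B0 -> L0 miss wb->B2  d=D]
10: R B0 -> L0 hit  d=D]
11: R B1 -> L1 miss  d=-]
12: R B3 -> L1 miss  d=-]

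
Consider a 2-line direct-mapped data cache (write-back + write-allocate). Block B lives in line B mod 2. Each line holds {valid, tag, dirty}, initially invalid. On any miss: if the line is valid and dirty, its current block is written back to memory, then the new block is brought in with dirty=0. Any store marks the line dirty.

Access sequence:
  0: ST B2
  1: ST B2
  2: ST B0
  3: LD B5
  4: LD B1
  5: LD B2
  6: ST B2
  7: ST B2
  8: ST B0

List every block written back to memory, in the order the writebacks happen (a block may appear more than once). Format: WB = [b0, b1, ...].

  0 | W B2 → L0 miss [D]
  1 | W B2 → L0 hit [D]
  2 | W B0 → L0 miss wb→B2 [D]
  3 | R B5 → L1 miss [-]
  4 | R B1 → L1 miss [-]
  5 | R B2 → L0 miss wb→B0 [-]
  6 | W B2 → L0 hit [D]
  7 | W B2 → L0 hit [D]
  8 | W B0 → L0 miss wb→B2 [D]

WB = [2, 0, 2]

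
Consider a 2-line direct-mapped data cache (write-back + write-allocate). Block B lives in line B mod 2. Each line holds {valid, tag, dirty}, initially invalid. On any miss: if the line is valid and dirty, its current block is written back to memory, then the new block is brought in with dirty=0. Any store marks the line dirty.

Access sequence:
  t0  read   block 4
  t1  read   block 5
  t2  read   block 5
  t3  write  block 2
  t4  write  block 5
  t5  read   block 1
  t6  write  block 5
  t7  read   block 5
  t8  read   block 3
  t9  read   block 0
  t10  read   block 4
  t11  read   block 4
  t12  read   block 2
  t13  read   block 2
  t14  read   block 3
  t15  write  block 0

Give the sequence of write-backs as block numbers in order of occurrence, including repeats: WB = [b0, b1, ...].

0: R B4 -> L0 miss  d=-]
1: R B5 -> L1 miss  d=-]
2: R B5 -> L1 hit  d=-]
3: W B2 -> L0 miss  d=D]
4: W B5 -> L1 hit  d=D]
5: R B1 -> L1 miss wb->B5  d=-]
6: W B5 -> L1 miss  d=D]
7: R B5 -> L1 hit  d=D]
8: R B3 -> L1 miss wb->B5  d=-]
9: R B0 -> L0 miss wb->B2  d=-]
10: R B4 -> L0 miss  d=-]
11: R B4 -> L0 hit  d=-]
12: R B2 -> L0 miss  d=-]
13: R B2 -> L0 hit  d=-]
14: R B3 -> L1 hit  d=-]
15: W B0 -> L0 miss  d=D]

WB = [5, 5, 2]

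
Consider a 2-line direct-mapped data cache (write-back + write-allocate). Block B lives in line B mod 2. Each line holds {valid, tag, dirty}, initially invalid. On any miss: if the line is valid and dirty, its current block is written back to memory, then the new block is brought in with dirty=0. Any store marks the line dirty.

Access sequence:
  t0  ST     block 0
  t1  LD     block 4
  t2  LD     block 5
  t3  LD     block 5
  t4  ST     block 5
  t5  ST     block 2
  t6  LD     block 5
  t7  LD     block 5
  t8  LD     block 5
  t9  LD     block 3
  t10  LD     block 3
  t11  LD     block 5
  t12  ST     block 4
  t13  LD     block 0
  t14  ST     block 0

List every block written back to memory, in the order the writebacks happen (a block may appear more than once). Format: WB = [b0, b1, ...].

0: W B0 -> L0 miss  d=D]
1: R B4 -> L0 miss wb->B0  d=-]
2: R B5 -> L1 miss  d=-]
3: R B5 -> L1 hit  d=-]
4: W B5 -> L1 hit  d=D]
5: W B2 -> L0 miss  d=D]
6: R B5 -> L1 hit  d=D]
7: R B5 -> L1 hit  d=D]
8: R B5 -> L1 hit  d=D]
9: R B3 -> L1 miss wb->B5  d=-]
10: R B3 -> L1 hit  d=-]
11: R B5 -> L1 miss  d=-]
12: W B4 -> L0 miss wb->B2  d=D]
13: R B0 -> L0 miss wb->B4  d=-]
14: W B0 -> L0 hit  d=D]

WB = [0, 5, 2, 4]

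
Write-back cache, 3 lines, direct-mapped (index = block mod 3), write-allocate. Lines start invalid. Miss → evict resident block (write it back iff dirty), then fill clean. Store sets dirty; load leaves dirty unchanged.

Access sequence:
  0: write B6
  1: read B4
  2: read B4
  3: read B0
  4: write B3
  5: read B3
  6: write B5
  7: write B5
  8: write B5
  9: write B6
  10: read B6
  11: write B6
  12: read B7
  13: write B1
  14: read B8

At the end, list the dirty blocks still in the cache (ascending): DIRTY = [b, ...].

0: W B6 -> L0 miss  d=D]
1: R B4 -> L1 miss  d=-]
2: R B4 -> L1 hit  d=-]
3: R B0 -> L0 miss wb->B6  d=-]
4: W B3 -> L0 miss  d=D]
5: R B3 -> L0 hit  d=D]
6: W B5 -> L2 miss  d=D]
7: W B5 -> L2 hit  d=D]
8: W B5 -> L2 hit  d=D]
9: W B6 -> L0 miss wb->B3  d=D]
10: R B6 -> L0 hit  d=D]
11: W B6 -> L0 hit  d=D]
12: R B7 -> L1 miss  d=-]
13: W B1 -> L1 miss  d=D]
14: R B8 -> L2 miss wb->B5  d=-]

DIRTY = [1, 6]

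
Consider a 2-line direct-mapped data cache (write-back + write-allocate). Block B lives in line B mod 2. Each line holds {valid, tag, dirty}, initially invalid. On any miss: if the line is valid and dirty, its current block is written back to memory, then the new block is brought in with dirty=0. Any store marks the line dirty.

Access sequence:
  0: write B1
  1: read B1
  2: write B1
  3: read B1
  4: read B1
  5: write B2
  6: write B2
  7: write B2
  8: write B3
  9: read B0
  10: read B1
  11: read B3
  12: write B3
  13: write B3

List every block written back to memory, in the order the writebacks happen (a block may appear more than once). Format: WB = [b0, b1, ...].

WB = [1, 2, 3]

  0 | W B1 → L1 miss [D]
  1 | R B1 → L1 hit [D]
  2 | W B1 → L1 hit [D]
  3 | R B1 → L1 hit [D]
  4 | R B1 → L1 hit [D]
  5 | W B2 → L0 miss [D]
  6 | W B2 → L0 hit [D]
  7 | W B2 → L0 hit [D]
  8 | W B3 → L1 miss wb→B1 [D]
  9 | R B0 → L0 miss wb→B2 [-]
  10 | R B1 → L1 miss wb→B3 [-]
  11 | R B3 → L1 miss [-]
  12 | W B3 → L1 hit [D]
  13 | W B3 → L1 hit [D]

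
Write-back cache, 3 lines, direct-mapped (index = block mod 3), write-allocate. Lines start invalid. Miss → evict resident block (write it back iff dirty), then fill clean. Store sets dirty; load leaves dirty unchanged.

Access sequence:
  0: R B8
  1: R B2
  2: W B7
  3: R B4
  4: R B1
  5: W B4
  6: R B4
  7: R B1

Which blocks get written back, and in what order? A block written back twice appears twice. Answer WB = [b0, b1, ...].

WB = [7, 4]

  0 | R B8 → L2 miss [-]
  1 | R B2 → L2 miss [-]
  2 | W B7 → L1 miss [D]
  3 | R B4 → L1 miss wb→B7 [-]
  4 | R B1 → L1 miss [-]
  5 | W B4 → L1 miss [D]
  6 | R B4 → L1 hit [D]
  7 | R B1 → L1 miss wb→B4 [-]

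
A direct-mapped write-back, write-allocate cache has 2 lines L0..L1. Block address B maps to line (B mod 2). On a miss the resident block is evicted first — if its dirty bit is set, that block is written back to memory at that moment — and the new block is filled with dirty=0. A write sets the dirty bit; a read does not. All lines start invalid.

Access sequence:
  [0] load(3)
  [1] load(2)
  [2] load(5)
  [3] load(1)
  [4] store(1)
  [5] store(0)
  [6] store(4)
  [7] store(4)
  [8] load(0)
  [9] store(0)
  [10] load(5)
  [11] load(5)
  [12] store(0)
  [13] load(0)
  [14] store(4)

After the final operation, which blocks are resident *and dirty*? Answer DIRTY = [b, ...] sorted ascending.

0: R B3 → L1 miss [-]
1: R B2 → L0 miss [-]
2: R B5 → L1 miss [-]
3: R B1 → L1 miss [-]
4: W B1 → L1 hit [D]
5: W B0 → L0 miss [D]
6: W B4 → L0 miss wb→B0 [D]
7: W B4 → L0 hit [D]
8: R B0 → L0 miss wb→B4 [-]
9: W B0 → L0 hit [D]
10: R B5 → L1 miss wb→B1 [-]
11: R B5 → L1 hit [-]
12: W B0 → L0 hit [D]
13: R B0 → L0 hit [D]
14: W B4 → L0 miss wb→B0 [D]

DIRTY = [4]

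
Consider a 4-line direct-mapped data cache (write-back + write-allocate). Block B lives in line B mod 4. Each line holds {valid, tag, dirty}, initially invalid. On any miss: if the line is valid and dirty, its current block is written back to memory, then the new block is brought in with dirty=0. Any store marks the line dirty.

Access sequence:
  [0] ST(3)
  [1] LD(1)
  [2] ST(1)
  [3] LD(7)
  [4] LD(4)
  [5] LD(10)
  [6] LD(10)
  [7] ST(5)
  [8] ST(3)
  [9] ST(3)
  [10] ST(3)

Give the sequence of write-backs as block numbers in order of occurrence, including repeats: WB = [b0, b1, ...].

WB = [3, 1]

  0 | W B3 → L3 miss [D]
  1 | R B1 → L1 miss [-]
  2 | W B1 → L1 hit [D]
  3 | R B7 → L3 miss wb→B3 [-]
  4 | R B4 → L0 miss [-]
  5 | R B10 → L2 miss [-]
  6 | R B10 → L2 hit [-]
  7 | W B5 → L1 miss wb→B1 [D]
  8 | W B3 → L3 miss [D]
  9 | W B3 → L3 hit [D]
  10 | W B3 → L3 hit [D]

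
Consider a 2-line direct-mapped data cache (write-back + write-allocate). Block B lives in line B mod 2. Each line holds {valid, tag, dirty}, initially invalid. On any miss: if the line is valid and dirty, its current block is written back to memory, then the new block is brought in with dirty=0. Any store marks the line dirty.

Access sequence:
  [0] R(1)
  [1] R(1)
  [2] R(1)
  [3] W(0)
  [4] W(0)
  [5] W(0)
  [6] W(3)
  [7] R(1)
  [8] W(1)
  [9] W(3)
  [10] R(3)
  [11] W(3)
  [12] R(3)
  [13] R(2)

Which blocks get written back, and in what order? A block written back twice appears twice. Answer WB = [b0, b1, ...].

0: R B1 -> L1 miss  d=-]
1: R B1 -> L1 hit  d=-]
2: R B1 -> L1 hit  d=-]
3: W B0 -> L0 miss  d=D]
4: W B0 -> L0 hit  d=D]
5: W B0 -> L0 hit  d=D]
6: W B3 -> L1 miss  d=D]
7: R B1 -> L1 miss wb->B3  d=-]
8: W B1 -> L1 hit  d=D]
9: W B3 -> L1 miss wb->B1  d=D]
10: R B3 -> L1 hit  d=D]
11: W B3 -> L1 hit  d=D]
12: R B3 -> L1 hit  d=D]
13: R B2 -> L0 miss wb->B0  d=-]

WB = [3, 1, 0]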